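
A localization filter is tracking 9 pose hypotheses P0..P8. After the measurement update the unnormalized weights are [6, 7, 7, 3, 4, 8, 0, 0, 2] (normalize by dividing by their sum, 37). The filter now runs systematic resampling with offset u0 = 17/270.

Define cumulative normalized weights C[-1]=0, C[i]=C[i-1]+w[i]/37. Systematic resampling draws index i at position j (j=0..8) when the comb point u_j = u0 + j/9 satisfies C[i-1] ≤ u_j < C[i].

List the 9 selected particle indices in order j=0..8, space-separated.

0 1 1 2 2 3 4 5 8

C = [6/37, 13/37, 20/37, 23/37, 27/37, 35/37, 35/37, 35/37, 1]
j=0: u_0=17/270 ∈ [0, 6/37) → index 0
j=1: u_1=47/270 ∈ [6/37, 13/37) → index 1
j=2: u_2=77/270 ∈ [6/37, 13/37) → index 1
j=3: u_3=107/270 ∈ [13/37, 20/37) → index 2
j=4: u_4=137/270 ∈ [13/37, 20/37) → index 2
j=5: u_5=167/270 ∈ [20/37, 23/37) → index 3
j=6: u_6=197/270 ∈ [23/37, 27/37) → index 4
j=7: u_7=227/270 ∈ [27/37, 35/37) → index 5
j=8: u_8=257/270 ∈ [35/37, 1) → index 8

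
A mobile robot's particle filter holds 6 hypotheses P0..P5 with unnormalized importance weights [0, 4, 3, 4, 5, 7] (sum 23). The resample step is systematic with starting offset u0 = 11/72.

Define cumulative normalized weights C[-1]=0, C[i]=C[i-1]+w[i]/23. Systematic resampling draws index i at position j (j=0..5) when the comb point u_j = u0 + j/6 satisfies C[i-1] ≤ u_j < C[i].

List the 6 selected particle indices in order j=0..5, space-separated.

1 3 4 4 5 5

C = [0, 4/23, 7/23, 11/23, 16/23, 1]
j=0: u_0=11/72 ∈ [0, 4/23) → index 1
j=1: u_1=23/72 ∈ [7/23, 11/23) → index 3
j=2: u_2=35/72 ∈ [11/23, 16/23) → index 4
j=3: u_3=47/72 ∈ [11/23, 16/23) → index 4
j=4: u_4=59/72 ∈ [16/23, 1) → index 5
j=5: u_5=71/72 ∈ [16/23, 1) → index 5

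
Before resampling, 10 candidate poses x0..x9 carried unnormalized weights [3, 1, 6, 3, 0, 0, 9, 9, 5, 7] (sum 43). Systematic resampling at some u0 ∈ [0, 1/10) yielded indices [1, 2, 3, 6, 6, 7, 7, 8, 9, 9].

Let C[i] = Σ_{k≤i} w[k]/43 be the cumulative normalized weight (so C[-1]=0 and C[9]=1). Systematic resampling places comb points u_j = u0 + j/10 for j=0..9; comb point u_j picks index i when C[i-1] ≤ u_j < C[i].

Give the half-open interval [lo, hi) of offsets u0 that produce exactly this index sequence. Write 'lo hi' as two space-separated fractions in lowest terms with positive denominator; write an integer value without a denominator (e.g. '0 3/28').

3/43 4/43

C = [3/43, 4/43, 10/43, 13/43, 13/43, 13/43, 22/43, 31/43, 36/43, 1]
j=0 picked index 1: u0 ∈ [3/43, 4/43)
j=1 picked index 2: u0 ∈ [-3/430, 57/430)
j=2 picked index 3: u0 ∈ [7/215, 22/215)
j=3 picked index 6: u0 ∈ [1/430, 91/430)
j=4 picked index 6: u0 ∈ [-21/215, 24/215)
j=5 picked index 7: u0 ∈ [1/86, 19/86)
j=6 picked index 7: u0 ∈ [-19/215, 26/215)
j=7 picked index 8: u0 ∈ [9/430, 59/430)
j=8 picked index 9: u0 ∈ [8/215, 1/5)
j=9 picked index 9: u0 ∈ [-27/430, 1/10)
intersection: [3/43, 4/43)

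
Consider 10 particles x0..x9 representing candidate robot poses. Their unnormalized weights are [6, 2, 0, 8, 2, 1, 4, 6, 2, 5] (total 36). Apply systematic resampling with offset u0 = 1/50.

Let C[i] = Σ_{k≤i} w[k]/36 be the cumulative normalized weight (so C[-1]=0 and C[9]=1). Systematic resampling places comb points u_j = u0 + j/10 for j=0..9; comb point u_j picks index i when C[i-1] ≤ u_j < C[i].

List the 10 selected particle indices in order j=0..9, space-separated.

0 0 1 3 3 5 6 7 8 9

C = [1/6, 2/9, 2/9, 4/9, 1/2, 19/36, 23/36, 29/36, 31/36, 1]
j=0: u_0=1/50 ∈ [0, 1/6) → index 0
j=1: u_1=3/25 ∈ [0, 1/6) → index 0
j=2: u_2=11/50 ∈ [1/6, 2/9) → index 1
j=3: u_3=8/25 ∈ [2/9, 4/9) → index 3
j=4: u_4=21/50 ∈ [2/9, 4/9) → index 3
j=5: u_5=13/25 ∈ [1/2, 19/36) → index 5
j=6: u_6=31/50 ∈ [19/36, 23/36) → index 6
j=7: u_7=18/25 ∈ [23/36, 29/36) → index 7
j=8: u_8=41/50 ∈ [29/36, 31/36) → index 8
j=9: u_9=23/25 ∈ [31/36, 1) → index 9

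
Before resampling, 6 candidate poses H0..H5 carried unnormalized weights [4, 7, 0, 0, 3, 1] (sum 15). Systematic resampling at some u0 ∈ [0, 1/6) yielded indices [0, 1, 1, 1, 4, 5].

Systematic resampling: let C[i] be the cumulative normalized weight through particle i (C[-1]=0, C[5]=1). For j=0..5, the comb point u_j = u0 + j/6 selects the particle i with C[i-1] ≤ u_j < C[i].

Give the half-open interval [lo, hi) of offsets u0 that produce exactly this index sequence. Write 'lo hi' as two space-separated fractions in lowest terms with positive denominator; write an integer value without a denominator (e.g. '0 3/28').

C = [4/15, 11/15, 11/15, 11/15, 14/15, 1]
j=0 picked index 0: u0 ∈ [0, 4/15)
j=1 picked index 1: u0 ∈ [1/10, 17/30)
j=2 picked index 1: u0 ∈ [-1/15, 2/5)
j=3 picked index 1: u0 ∈ [-7/30, 7/30)
j=4 picked index 4: u0 ∈ [1/15, 4/15)
j=5 picked index 5: u0 ∈ [1/10, 1/6)
intersection: [1/10, 1/6)

1/10 1/6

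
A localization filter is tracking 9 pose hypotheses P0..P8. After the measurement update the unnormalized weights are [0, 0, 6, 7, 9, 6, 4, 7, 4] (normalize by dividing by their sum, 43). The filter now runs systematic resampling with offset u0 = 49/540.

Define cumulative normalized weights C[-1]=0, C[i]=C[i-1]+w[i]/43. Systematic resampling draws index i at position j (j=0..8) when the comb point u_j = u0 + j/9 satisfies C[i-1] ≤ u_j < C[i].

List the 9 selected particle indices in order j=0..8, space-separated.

2 3 4 4 5 5 7 7 8

C = [0, 0, 6/43, 13/43, 22/43, 28/43, 32/43, 39/43, 1]
j=0: u_0=49/540 ∈ [0, 6/43) → index 2
j=1: u_1=109/540 ∈ [6/43, 13/43) → index 3
j=2: u_2=169/540 ∈ [13/43, 22/43) → index 4
j=3: u_3=229/540 ∈ [13/43, 22/43) → index 4
j=4: u_4=289/540 ∈ [22/43, 28/43) → index 5
j=5: u_5=349/540 ∈ [22/43, 28/43) → index 5
j=6: u_6=409/540 ∈ [32/43, 39/43) → index 7
j=7: u_7=469/540 ∈ [32/43, 39/43) → index 7
j=8: u_8=529/540 ∈ [39/43, 1) → index 8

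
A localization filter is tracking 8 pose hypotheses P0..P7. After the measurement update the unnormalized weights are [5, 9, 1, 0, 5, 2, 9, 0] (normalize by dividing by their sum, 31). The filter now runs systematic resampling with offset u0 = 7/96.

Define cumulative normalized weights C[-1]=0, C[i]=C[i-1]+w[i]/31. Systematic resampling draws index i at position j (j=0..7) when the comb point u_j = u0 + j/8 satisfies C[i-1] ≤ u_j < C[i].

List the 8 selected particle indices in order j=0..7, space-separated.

C = [5/31, 14/31, 15/31, 15/31, 20/31, 22/31, 1, 1]
j=0: u_0=7/96 ∈ [0, 5/31) → index 0
j=1: u_1=19/96 ∈ [5/31, 14/31) → index 1
j=2: u_2=31/96 ∈ [5/31, 14/31) → index 1
j=3: u_3=43/96 ∈ [5/31, 14/31) → index 1
j=4: u_4=55/96 ∈ [15/31, 20/31) → index 4
j=5: u_5=67/96 ∈ [20/31, 22/31) → index 5
j=6: u_6=79/96 ∈ [22/31, 1) → index 6
j=7: u_7=91/96 ∈ [22/31, 1) → index 6

0 1 1 1 4 5 6 6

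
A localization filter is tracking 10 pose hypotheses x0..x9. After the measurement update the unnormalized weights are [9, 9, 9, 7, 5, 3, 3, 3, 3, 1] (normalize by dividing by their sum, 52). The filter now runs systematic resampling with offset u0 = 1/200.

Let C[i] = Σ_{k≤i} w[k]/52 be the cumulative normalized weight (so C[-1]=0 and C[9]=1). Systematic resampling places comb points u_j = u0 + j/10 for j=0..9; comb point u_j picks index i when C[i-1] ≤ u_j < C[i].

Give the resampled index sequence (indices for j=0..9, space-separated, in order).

C = [9/52, 9/26, 27/52, 17/26, 3/4, 21/26, 45/52, 12/13, 51/52, 1]
j=0: u_0=1/200 ∈ [0, 9/52) → index 0
j=1: u_1=21/200 ∈ [0, 9/52) → index 0
j=2: u_2=41/200 ∈ [9/52, 9/26) → index 1
j=3: u_3=61/200 ∈ [9/52, 9/26) → index 1
j=4: u_4=81/200 ∈ [9/26, 27/52) → index 2
j=5: u_5=101/200 ∈ [9/26, 27/52) → index 2
j=6: u_6=121/200 ∈ [27/52, 17/26) → index 3
j=7: u_7=141/200 ∈ [17/26, 3/4) → index 4
j=8: u_8=161/200 ∈ [3/4, 21/26) → index 5
j=9: u_9=181/200 ∈ [45/52, 12/13) → index 7

0 0 1 1 2 2 3 4 5 7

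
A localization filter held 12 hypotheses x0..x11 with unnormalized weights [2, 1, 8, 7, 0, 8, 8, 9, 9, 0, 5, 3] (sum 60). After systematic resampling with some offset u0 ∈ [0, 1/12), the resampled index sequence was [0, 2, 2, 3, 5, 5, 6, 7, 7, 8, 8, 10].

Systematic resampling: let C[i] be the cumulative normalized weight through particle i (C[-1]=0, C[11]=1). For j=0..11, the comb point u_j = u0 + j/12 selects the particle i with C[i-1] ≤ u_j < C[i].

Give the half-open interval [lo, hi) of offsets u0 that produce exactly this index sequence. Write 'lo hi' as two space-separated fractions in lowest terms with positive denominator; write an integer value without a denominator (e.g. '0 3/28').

C = [1/30, 1/20, 11/60, 3/10, 3/10, 13/30, 17/30, 43/60, 13/15, 13/15, 19/20, 1]
j=0 picked index 0: u0 ∈ [0, 1/30)
j=1 picked index 2: u0 ∈ [-1/30, 1/10)
j=2 picked index 2: u0 ∈ [-7/60, 1/60)
j=3 picked index 3: u0 ∈ [-1/15, 1/20)
j=4 picked index 5: u0 ∈ [-1/30, 1/10)
j=5 picked index 5: u0 ∈ [-7/60, 1/60)
j=6 picked index 6: u0 ∈ [-1/15, 1/15)
j=7 picked index 7: u0 ∈ [-1/60, 2/15)
j=8 picked index 7: u0 ∈ [-1/10, 1/20)
j=9 picked index 8: u0 ∈ [-1/30, 7/60)
j=10 picked index 8: u0 ∈ [-7/60, 1/30)
j=11 picked index 10: u0 ∈ [-1/20, 1/30)
intersection: [0, 1/60)

0 1/60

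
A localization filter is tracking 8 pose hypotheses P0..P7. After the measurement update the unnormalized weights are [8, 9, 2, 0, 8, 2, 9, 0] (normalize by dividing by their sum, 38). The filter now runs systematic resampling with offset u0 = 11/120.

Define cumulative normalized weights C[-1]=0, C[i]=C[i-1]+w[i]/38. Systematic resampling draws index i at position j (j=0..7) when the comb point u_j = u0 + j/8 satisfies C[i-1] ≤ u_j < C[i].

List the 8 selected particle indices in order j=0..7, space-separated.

C = [4/19, 17/38, 1/2, 1/2, 27/38, 29/38, 1, 1]
j=0: u_0=11/120 ∈ [0, 4/19) → index 0
j=1: u_1=13/60 ∈ [4/19, 17/38) → index 1
j=2: u_2=41/120 ∈ [4/19, 17/38) → index 1
j=3: u_3=7/15 ∈ [17/38, 1/2) → index 2
j=4: u_4=71/120 ∈ [1/2, 27/38) → index 4
j=5: u_5=43/60 ∈ [27/38, 29/38) → index 5
j=6: u_6=101/120 ∈ [29/38, 1) → index 6
j=7: u_7=29/30 ∈ [29/38, 1) → index 6

0 1 1 2 4 5 6 6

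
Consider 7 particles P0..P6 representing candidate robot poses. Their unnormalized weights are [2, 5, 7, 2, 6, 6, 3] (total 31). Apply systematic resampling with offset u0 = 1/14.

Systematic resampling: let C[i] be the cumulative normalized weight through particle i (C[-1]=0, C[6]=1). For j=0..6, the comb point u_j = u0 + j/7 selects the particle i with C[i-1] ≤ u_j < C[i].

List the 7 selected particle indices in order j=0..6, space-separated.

C = [2/31, 7/31, 14/31, 16/31, 22/31, 28/31, 1]
j=0: u_0=1/14 ∈ [2/31, 7/31) → index 1
j=1: u_1=3/14 ∈ [2/31, 7/31) → index 1
j=2: u_2=5/14 ∈ [7/31, 14/31) → index 2
j=3: u_3=1/2 ∈ [14/31, 16/31) → index 3
j=4: u_4=9/14 ∈ [16/31, 22/31) → index 4
j=5: u_5=11/14 ∈ [22/31, 28/31) → index 5
j=6: u_6=13/14 ∈ [28/31, 1) → index 6

1 1 2 3 4 5 6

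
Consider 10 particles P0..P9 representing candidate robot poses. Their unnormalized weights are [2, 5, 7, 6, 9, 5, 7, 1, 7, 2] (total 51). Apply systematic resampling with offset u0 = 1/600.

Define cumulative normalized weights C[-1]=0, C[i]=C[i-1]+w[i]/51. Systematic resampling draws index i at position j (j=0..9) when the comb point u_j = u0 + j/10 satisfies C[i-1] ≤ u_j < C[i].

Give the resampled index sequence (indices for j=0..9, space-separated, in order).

C = [2/51, 7/51, 14/51, 20/51, 29/51, 2/3, 41/51, 14/17, 49/51, 1]
j=0: u_0=1/600 ∈ [0, 2/51) → index 0
j=1: u_1=61/600 ∈ [2/51, 7/51) → index 1
j=2: u_2=121/600 ∈ [7/51, 14/51) → index 2
j=3: u_3=181/600 ∈ [14/51, 20/51) → index 3
j=4: u_4=241/600 ∈ [20/51, 29/51) → index 4
j=5: u_5=301/600 ∈ [20/51, 29/51) → index 4
j=6: u_6=361/600 ∈ [29/51, 2/3) → index 5
j=7: u_7=421/600 ∈ [2/3, 41/51) → index 6
j=8: u_8=481/600 ∈ [2/3, 41/51) → index 6
j=9: u_9=541/600 ∈ [14/17, 49/51) → index 8

0 1 2 3 4 4 5 6 6 8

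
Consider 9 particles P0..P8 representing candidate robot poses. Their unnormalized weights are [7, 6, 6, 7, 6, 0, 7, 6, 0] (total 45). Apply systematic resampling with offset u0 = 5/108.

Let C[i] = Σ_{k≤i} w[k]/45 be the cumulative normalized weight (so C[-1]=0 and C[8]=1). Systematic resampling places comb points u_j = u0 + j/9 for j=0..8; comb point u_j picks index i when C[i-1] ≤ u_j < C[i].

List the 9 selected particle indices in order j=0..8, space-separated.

0 1 1 2 3 4 6 6 7

C = [7/45, 13/45, 19/45, 26/45, 32/45, 32/45, 13/15, 1, 1]
j=0: u_0=5/108 ∈ [0, 7/45) → index 0
j=1: u_1=17/108 ∈ [7/45, 13/45) → index 1
j=2: u_2=29/108 ∈ [7/45, 13/45) → index 1
j=3: u_3=41/108 ∈ [13/45, 19/45) → index 2
j=4: u_4=53/108 ∈ [19/45, 26/45) → index 3
j=5: u_5=65/108 ∈ [26/45, 32/45) → index 4
j=6: u_6=77/108 ∈ [32/45, 13/15) → index 6
j=7: u_7=89/108 ∈ [32/45, 13/15) → index 6
j=8: u_8=101/108 ∈ [13/15, 1) → index 7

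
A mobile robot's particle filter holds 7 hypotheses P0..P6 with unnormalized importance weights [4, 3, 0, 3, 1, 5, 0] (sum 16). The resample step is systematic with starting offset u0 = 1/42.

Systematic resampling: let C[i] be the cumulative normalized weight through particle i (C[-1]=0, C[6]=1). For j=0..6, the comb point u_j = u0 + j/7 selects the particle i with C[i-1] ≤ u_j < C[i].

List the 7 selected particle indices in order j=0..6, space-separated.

0 0 1 3 3 5 5

C = [1/4, 7/16, 7/16, 5/8, 11/16, 1, 1]
j=0: u_0=1/42 ∈ [0, 1/4) → index 0
j=1: u_1=1/6 ∈ [0, 1/4) → index 0
j=2: u_2=13/42 ∈ [1/4, 7/16) → index 1
j=3: u_3=19/42 ∈ [7/16, 5/8) → index 3
j=4: u_4=25/42 ∈ [7/16, 5/8) → index 3
j=5: u_5=31/42 ∈ [11/16, 1) → index 5
j=6: u_6=37/42 ∈ [11/16, 1) → index 5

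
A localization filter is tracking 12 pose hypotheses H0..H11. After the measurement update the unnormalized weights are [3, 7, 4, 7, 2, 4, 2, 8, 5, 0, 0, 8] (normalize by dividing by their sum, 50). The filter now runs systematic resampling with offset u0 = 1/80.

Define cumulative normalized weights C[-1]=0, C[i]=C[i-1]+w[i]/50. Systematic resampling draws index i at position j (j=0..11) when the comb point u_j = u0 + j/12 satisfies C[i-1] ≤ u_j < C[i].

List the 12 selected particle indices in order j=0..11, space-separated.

0 1 1 2 3 4 5 7 7 8 11 11

C = [3/50, 1/5, 7/25, 21/50, 23/50, 27/50, 29/50, 37/50, 21/25, 21/25, 21/25, 1]
j=0: u_0=1/80 ∈ [0, 3/50) → index 0
j=1: u_1=23/240 ∈ [3/50, 1/5) → index 1
j=2: u_2=43/240 ∈ [3/50, 1/5) → index 1
j=3: u_3=21/80 ∈ [1/5, 7/25) → index 2
j=4: u_4=83/240 ∈ [7/25, 21/50) → index 3
j=5: u_5=103/240 ∈ [21/50, 23/50) → index 4
j=6: u_6=41/80 ∈ [23/50, 27/50) → index 5
j=7: u_7=143/240 ∈ [29/50, 37/50) → index 7
j=8: u_8=163/240 ∈ [29/50, 37/50) → index 7
j=9: u_9=61/80 ∈ [37/50, 21/25) → index 8
j=10: u_10=203/240 ∈ [21/25, 1) → index 11
j=11: u_11=223/240 ∈ [21/25, 1) → index 11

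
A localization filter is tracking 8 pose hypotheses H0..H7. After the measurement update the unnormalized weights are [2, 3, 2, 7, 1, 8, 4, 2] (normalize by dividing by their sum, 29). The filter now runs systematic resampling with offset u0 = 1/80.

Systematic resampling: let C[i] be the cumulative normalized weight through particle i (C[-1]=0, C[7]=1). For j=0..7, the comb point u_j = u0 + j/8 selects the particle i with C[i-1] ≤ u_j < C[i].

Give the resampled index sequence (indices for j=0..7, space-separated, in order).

C = [2/29, 5/29, 7/29, 14/29, 15/29, 23/29, 27/29, 1]
j=0: u_0=1/80 ∈ [0, 2/29) → index 0
j=1: u_1=11/80 ∈ [2/29, 5/29) → index 1
j=2: u_2=21/80 ∈ [7/29, 14/29) → index 3
j=3: u_3=31/80 ∈ [7/29, 14/29) → index 3
j=4: u_4=41/80 ∈ [14/29, 15/29) → index 4
j=5: u_5=51/80 ∈ [15/29, 23/29) → index 5
j=6: u_6=61/80 ∈ [15/29, 23/29) → index 5
j=7: u_7=71/80 ∈ [23/29, 27/29) → index 6

0 1 3 3 4 5 5 6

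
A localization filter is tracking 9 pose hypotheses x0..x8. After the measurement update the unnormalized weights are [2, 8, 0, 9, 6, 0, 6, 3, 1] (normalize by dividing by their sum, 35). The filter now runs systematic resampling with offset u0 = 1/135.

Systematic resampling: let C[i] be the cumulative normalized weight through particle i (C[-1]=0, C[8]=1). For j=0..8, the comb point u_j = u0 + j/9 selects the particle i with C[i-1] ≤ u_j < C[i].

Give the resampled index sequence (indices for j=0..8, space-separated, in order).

C = [2/35, 2/7, 2/7, 19/35, 5/7, 5/7, 31/35, 34/35, 1]
j=0: u_0=1/135 ∈ [0, 2/35) → index 0
j=1: u_1=16/135 ∈ [2/35, 2/7) → index 1
j=2: u_2=31/135 ∈ [2/35, 2/7) → index 1
j=3: u_3=46/135 ∈ [2/7, 19/35) → index 3
j=4: u_4=61/135 ∈ [2/7, 19/35) → index 3
j=5: u_5=76/135 ∈ [19/35, 5/7) → index 4
j=6: u_6=91/135 ∈ [19/35, 5/7) → index 4
j=7: u_7=106/135 ∈ [5/7, 31/35) → index 6
j=8: u_8=121/135 ∈ [31/35, 34/35) → index 7

0 1 1 3 3 4 4 6 7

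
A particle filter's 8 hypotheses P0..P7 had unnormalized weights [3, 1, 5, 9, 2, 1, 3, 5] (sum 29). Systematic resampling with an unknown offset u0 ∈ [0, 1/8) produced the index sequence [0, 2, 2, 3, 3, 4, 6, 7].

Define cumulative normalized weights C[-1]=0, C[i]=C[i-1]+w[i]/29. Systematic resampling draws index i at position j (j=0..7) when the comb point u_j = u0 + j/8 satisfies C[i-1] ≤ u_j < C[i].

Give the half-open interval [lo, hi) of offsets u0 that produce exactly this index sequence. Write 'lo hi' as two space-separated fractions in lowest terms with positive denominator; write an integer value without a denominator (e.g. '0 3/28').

C = [3/29, 4/29, 9/29, 18/29, 20/29, 21/29, 24/29, 1]
j=0 picked index 0: u0 ∈ [0, 3/29)
j=1 picked index 2: u0 ∈ [3/232, 43/232)
j=2 picked index 2: u0 ∈ [-13/116, 7/116)
j=3 picked index 3: u0 ∈ [-15/232, 57/232)
j=4 picked index 3: u0 ∈ [-11/58, 7/58)
j=5 picked index 4: u0 ∈ [-1/232, 15/232)
j=6 picked index 6: u0 ∈ [-3/116, 9/116)
j=7 picked index 7: u0 ∈ [-11/232, 1/8)
intersection: [3/232, 7/116)

3/232 7/116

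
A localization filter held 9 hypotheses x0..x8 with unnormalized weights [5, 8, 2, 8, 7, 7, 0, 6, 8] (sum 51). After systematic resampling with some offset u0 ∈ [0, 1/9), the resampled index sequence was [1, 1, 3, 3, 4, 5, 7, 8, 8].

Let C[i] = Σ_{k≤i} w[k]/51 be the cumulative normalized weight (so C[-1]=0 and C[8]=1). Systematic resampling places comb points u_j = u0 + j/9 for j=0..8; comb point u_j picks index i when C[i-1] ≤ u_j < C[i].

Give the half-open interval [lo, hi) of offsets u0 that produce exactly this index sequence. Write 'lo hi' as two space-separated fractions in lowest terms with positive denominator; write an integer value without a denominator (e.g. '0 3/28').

5/51 1/9

C = [5/51, 13/51, 5/17, 23/51, 10/17, 37/51, 37/51, 43/51, 1]
j=0 picked index 1: u0 ∈ [5/51, 13/51)
j=1 picked index 1: u0 ∈ [-2/153, 22/153)
j=2 picked index 3: u0 ∈ [11/153, 35/153)
j=3 picked index 3: u0 ∈ [-2/51, 2/17)
j=4 picked index 4: u0 ∈ [1/153, 22/153)
j=5 picked index 5: u0 ∈ [5/153, 26/153)
j=6 picked index 7: u0 ∈ [1/17, 3/17)
j=7 picked index 8: u0 ∈ [10/153, 2/9)
j=8 picked index 8: u0 ∈ [-7/153, 1/9)
intersection: [5/51, 1/9)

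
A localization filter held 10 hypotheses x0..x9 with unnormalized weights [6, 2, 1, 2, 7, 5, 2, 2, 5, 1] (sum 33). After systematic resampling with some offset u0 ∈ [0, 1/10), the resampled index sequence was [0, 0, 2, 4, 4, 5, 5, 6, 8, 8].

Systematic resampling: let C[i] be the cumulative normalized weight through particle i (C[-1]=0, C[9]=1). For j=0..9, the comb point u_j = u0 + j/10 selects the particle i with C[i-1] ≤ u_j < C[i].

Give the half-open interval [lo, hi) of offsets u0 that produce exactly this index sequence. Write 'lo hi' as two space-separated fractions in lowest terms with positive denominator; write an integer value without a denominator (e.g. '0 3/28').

C = [2/11, 8/33, 3/11, 1/3, 6/11, 23/33, 25/33, 9/11, 32/33, 1]
j=0 picked index 0: u0 ∈ [0, 2/11)
j=1 picked index 0: u0 ∈ [-1/10, 9/110)
j=2 picked index 2: u0 ∈ [7/165, 4/55)
j=3 picked index 4: u0 ∈ [1/30, 27/110)
j=4 picked index 4: u0 ∈ [-1/15, 8/55)
j=5 picked index 5: u0 ∈ [1/22, 13/66)
j=6 picked index 5: u0 ∈ [-3/55, 16/165)
j=7 picked index 6: u0 ∈ [-1/330, 19/330)
j=8 picked index 8: u0 ∈ [1/55, 28/165)
j=9 picked index 8: u0 ∈ [-9/110, 23/330)
intersection: [1/22, 19/330)

1/22 19/330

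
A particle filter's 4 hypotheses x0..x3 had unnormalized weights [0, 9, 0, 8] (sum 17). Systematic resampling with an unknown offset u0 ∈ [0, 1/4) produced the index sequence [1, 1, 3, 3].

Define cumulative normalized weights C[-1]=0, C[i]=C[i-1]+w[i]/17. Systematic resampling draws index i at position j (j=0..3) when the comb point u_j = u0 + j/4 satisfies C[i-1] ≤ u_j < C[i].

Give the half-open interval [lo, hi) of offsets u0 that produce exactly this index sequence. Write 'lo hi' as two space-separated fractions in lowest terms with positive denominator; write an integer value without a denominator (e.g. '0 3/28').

1/34 1/4

C = [0, 9/17, 9/17, 1]
j=0 picked index 1: u0 ∈ [0, 9/17)
j=1 picked index 1: u0 ∈ [-1/4, 19/68)
j=2 picked index 3: u0 ∈ [1/34, 1/2)
j=3 picked index 3: u0 ∈ [-15/68, 1/4)
intersection: [1/34, 1/4)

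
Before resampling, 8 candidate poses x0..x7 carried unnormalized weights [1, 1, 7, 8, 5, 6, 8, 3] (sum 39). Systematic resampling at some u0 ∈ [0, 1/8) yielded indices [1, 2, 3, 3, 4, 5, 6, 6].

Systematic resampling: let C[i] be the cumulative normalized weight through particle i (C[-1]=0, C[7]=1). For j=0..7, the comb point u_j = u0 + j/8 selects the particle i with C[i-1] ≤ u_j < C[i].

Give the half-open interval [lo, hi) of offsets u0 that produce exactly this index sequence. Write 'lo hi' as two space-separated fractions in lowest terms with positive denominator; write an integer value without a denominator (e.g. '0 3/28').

C = [1/39, 2/39, 3/13, 17/39, 22/39, 28/39, 12/13, 1]
j=0 picked index 1: u0 ∈ [1/39, 2/39)
j=1 picked index 2: u0 ∈ [-23/312, 11/104)
j=2 picked index 3: u0 ∈ [-1/52, 29/156)
j=3 picked index 3: u0 ∈ [-15/104, 19/312)
j=4 picked index 4: u0 ∈ [-5/78, 5/78)
j=5 picked index 5: u0 ∈ [-19/312, 29/312)
j=6 picked index 6: u0 ∈ [-5/156, 9/52)
j=7 picked index 6: u0 ∈ [-49/312, 5/104)
intersection: [1/39, 5/104)

1/39 5/104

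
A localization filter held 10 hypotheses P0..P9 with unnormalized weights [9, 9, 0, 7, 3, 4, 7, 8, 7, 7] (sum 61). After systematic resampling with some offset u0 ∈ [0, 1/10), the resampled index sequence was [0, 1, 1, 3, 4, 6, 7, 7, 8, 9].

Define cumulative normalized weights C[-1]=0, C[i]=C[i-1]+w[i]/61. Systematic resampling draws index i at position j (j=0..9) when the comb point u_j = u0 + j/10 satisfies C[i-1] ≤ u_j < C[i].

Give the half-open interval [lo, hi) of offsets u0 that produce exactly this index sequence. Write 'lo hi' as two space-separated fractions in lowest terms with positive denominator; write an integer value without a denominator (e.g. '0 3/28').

29/610 18/305

C = [9/61, 18/61, 18/61, 25/61, 28/61, 32/61, 39/61, 47/61, 54/61, 1]
j=0 picked index 0: u0 ∈ [0, 9/61)
j=1 picked index 1: u0 ∈ [29/610, 119/610)
j=2 picked index 1: u0 ∈ [-16/305, 29/305)
j=3 picked index 3: u0 ∈ [-3/610, 67/610)
j=4 picked index 4: u0 ∈ [3/305, 18/305)
j=5 picked index 6: u0 ∈ [3/122, 17/122)
j=6 picked index 7: u0 ∈ [12/305, 52/305)
j=7 picked index 7: u0 ∈ [-37/610, 43/610)
j=8 picked index 8: u0 ∈ [-9/305, 26/305)
j=9 picked index 9: u0 ∈ [-9/610, 1/10)
intersection: [29/610, 18/305)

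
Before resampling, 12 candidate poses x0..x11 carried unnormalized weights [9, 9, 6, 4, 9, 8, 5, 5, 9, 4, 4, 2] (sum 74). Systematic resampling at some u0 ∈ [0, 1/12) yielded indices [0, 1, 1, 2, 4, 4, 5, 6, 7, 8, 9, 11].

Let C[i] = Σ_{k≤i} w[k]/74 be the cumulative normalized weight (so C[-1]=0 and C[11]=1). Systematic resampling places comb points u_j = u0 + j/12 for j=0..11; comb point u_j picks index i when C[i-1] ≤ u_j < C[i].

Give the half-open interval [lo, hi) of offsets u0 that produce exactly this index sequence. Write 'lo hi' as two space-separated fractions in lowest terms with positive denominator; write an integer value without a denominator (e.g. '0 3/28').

C = [9/74, 9/37, 12/37, 14/37, 1/2, 45/74, 25/37, 55/74, 32/37, 34/37, 36/37, 1]
j=0 picked index 0: u0 ∈ [0, 9/74)
j=1 picked index 1: u0 ∈ [17/444, 71/444)
j=2 picked index 1: u0 ∈ [-5/111, 17/222)
j=3 picked index 2: u0 ∈ [-1/148, 11/148)
j=4 picked index 4: u0 ∈ [5/111, 1/6)
j=5 picked index 4: u0 ∈ [-17/444, 1/12)
j=6 picked index 5: u0 ∈ [0, 4/37)
j=7 picked index 6: u0 ∈ [11/444, 41/444)
j=8 picked index 7: u0 ∈ [1/111, 17/222)
j=9 picked index 8: u0 ∈ [-1/148, 17/148)
j=10 picked index 9: u0 ∈ [7/222, 19/222)
j=11 picked index 11: u0 ∈ [25/444, 1/12)
intersection: [25/444, 11/148)

25/444 11/148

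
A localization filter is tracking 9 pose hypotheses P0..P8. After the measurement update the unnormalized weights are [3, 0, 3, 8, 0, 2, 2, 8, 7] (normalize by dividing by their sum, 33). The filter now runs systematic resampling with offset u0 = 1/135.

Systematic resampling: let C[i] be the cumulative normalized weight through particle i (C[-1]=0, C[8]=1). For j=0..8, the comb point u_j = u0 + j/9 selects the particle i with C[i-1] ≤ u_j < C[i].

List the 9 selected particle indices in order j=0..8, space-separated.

C = [1/11, 1/11, 2/11, 14/33, 14/33, 16/33, 6/11, 26/33, 1]
j=0: u_0=1/135 ∈ [0, 1/11) → index 0
j=1: u_1=16/135 ∈ [1/11, 2/11) → index 2
j=2: u_2=31/135 ∈ [2/11, 14/33) → index 3
j=3: u_3=46/135 ∈ [2/11, 14/33) → index 3
j=4: u_4=61/135 ∈ [14/33, 16/33) → index 5
j=5: u_5=76/135 ∈ [6/11, 26/33) → index 7
j=6: u_6=91/135 ∈ [6/11, 26/33) → index 7
j=7: u_7=106/135 ∈ [6/11, 26/33) → index 7
j=8: u_8=121/135 ∈ [26/33, 1) → index 8

0 2 3 3 5 7 7 7 8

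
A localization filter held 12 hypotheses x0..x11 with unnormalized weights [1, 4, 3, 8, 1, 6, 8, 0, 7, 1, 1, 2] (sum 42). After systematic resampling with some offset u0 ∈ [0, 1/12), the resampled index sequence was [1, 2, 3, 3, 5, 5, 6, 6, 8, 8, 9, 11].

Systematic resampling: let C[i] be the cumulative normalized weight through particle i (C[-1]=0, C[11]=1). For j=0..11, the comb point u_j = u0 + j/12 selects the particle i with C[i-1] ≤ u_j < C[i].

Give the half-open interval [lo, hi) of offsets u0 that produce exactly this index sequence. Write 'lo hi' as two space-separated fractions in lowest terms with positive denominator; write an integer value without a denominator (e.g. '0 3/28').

1/14 1/12

C = [1/42, 5/42, 4/21, 8/21, 17/42, 23/42, 31/42, 31/42, 19/21, 13/14, 20/21, 1]
j=0 picked index 1: u0 ∈ [1/42, 5/42)
j=1 picked index 2: u0 ∈ [1/28, 3/28)
j=2 picked index 3: u0 ∈ [1/42, 3/14)
j=3 picked index 3: u0 ∈ [-5/84, 11/84)
j=4 picked index 5: u0 ∈ [1/14, 3/14)
j=5 picked index 5: u0 ∈ [-1/84, 11/84)
j=6 picked index 6: u0 ∈ [1/21, 5/21)
j=7 picked index 6: u0 ∈ [-1/28, 13/84)
j=8 picked index 8: u0 ∈ [1/14, 5/21)
j=9 picked index 8: u0 ∈ [-1/84, 13/84)
j=10 picked index 9: u0 ∈ [1/14, 2/21)
j=11 picked index 11: u0 ∈ [1/28, 1/12)
intersection: [1/14, 1/12)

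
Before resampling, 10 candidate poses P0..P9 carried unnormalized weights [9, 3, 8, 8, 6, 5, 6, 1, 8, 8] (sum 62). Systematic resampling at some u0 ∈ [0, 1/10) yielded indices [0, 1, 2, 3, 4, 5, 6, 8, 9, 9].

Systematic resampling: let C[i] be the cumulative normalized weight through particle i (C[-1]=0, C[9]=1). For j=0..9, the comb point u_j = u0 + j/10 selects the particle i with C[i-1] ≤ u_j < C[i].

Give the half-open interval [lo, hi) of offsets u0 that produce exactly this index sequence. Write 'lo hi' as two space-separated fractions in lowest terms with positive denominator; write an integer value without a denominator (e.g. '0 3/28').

C = [9/62, 6/31, 10/31, 14/31, 17/31, 39/62, 45/62, 23/31, 27/31, 1]
j=0 picked index 0: u0 ∈ [0, 9/62)
j=1 picked index 1: u0 ∈ [7/155, 29/310)
j=2 picked index 2: u0 ∈ [-1/155, 19/155)
j=3 picked index 3: u0 ∈ [7/310, 47/310)
j=4 picked index 4: u0 ∈ [8/155, 23/155)
j=5 picked index 5: u0 ∈ [3/62, 4/31)
j=6 picked index 6: u0 ∈ [9/310, 39/310)
j=7 picked index 8: u0 ∈ [13/310, 53/310)
j=8 picked index 9: u0 ∈ [11/155, 1/5)
j=9 picked index 9: u0 ∈ [-9/310, 1/10)
intersection: [11/155, 29/310)

11/155 29/310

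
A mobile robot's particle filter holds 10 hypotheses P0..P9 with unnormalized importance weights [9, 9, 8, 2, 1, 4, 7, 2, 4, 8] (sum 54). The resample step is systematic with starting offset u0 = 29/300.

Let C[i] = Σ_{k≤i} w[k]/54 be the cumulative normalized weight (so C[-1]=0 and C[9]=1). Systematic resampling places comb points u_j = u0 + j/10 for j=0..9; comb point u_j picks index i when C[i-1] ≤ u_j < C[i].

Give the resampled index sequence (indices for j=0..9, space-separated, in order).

0 1 1 2 3 5 6 8 9 9

C = [1/6, 1/3, 13/27, 14/27, 29/54, 11/18, 20/27, 7/9, 23/27, 1]
j=0: u_0=29/300 ∈ [0, 1/6) → index 0
j=1: u_1=59/300 ∈ [1/6, 1/3) → index 1
j=2: u_2=89/300 ∈ [1/6, 1/3) → index 1
j=3: u_3=119/300 ∈ [1/3, 13/27) → index 2
j=4: u_4=149/300 ∈ [13/27, 14/27) → index 3
j=5: u_5=179/300 ∈ [29/54, 11/18) → index 5
j=6: u_6=209/300 ∈ [11/18, 20/27) → index 6
j=7: u_7=239/300 ∈ [7/9, 23/27) → index 8
j=8: u_8=269/300 ∈ [23/27, 1) → index 9
j=9: u_9=299/300 ∈ [23/27, 1) → index 9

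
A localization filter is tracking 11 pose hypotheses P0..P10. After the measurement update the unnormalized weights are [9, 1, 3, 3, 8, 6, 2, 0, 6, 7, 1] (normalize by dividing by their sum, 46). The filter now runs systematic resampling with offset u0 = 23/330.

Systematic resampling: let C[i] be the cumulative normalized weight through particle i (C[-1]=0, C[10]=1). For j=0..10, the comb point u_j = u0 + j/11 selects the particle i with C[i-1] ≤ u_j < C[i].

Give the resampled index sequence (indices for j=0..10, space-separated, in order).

C = [9/46, 5/23, 13/46, 8/23, 12/23, 15/23, 16/23, 16/23, 19/23, 45/46, 1]
j=0: u_0=23/330 ∈ [0, 9/46) → index 0
j=1: u_1=53/330 ∈ [0, 9/46) → index 0
j=2: u_2=83/330 ∈ [5/23, 13/46) → index 2
j=3: u_3=113/330 ∈ [13/46, 8/23) → index 3
j=4: u_4=13/30 ∈ [8/23, 12/23) → index 4
j=5: u_5=173/330 ∈ [12/23, 15/23) → index 5
j=6: u_6=203/330 ∈ [12/23, 15/23) → index 5
j=7: u_7=233/330 ∈ [16/23, 19/23) → index 8
j=8: u_8=263/330 ∈ [16/23, 19/23) → index 8
j=9: u_9=293/330 ∈ [19/23, 45/46) → index 9
j=10: u_10=323/330 ∈ [45/46, 1) → index 10

0 0 2 3 4 5 5 8 8 9 10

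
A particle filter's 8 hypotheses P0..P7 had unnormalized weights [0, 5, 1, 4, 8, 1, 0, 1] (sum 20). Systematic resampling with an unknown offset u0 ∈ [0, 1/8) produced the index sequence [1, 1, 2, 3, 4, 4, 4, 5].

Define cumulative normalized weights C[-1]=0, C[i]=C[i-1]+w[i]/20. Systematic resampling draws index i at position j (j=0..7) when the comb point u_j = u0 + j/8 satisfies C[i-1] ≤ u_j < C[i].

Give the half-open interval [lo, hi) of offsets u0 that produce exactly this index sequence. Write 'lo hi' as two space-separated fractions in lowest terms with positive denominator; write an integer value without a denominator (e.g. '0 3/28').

C = [0, 1/4, 3/10, 1/2, 9/10, 19/20, 19/20, 1]
j=0 picked index 1: u0 ∈ [0, 1/4)
j=1 picked index 1: u0 ∈ [-1/8, 1/8)
j=2 picked index 2: u0 ∈ [0, 1/20)
j=3 picked index 3: u0 ∈ [-3/40, 1/8)
j=4 picked index 4: u0 ∈ [0, 2/5)
j=5 picked index 4: u0 ∈ [-1/8, 11/40)
j=6 picked index 4: u0 ∈ [-1/4, 3/20)
j=7 picked index 5: u0 ∈ [1/40, 3/40)
intersection: [1/40, 1/20)

1/40 1/20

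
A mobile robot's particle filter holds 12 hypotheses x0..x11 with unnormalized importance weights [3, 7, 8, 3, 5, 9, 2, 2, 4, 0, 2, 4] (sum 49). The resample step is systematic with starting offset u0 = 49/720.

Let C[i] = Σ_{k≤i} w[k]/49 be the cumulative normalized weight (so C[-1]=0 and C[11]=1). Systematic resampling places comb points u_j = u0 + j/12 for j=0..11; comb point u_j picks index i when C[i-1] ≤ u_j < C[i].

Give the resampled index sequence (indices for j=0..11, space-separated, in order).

C = [3/49, 10/49, 18/49, 3/7, 26/49, 5/7, 37/49, 39/49, 43/49, 43/49, 45/49, 1]
j=0: u_0=49/720 ∈ [3/49, 10/49) → index 1
j=1: u_1=109/720 ∈ [3/49, 10/49) → index 1
j=2: u_2=169/720 ∈ [10/49, 18/49) → index 2
j=3: u_3=229/720 ∈ [10/49, 18/49) → index 2
j=4: u_4=289/720 ∈ [18/49, 3/7) → index 3
j=5: u_5=349/720 ∈ [3/7, 26/49) → index 4
j=6: u_6=409/720 ∈ [26/49, 5/7) → index 5
j=7: u_7=469/720 ∈ [26/49, 5/7) → index 5
j=8: u_8=529/720 ∈ [5/7, 37/49) → index 6
j=9: u_9=589/720 ∈ [39/49, 43/49) → index 8
j=10: u_10=649/720 ∈ [43/49, 45/49) → index 10
j=11: u_11=709/720 ∈ [45/49, 1) → index 11

1 1 2 2 3 4 5 5 6 8 10 11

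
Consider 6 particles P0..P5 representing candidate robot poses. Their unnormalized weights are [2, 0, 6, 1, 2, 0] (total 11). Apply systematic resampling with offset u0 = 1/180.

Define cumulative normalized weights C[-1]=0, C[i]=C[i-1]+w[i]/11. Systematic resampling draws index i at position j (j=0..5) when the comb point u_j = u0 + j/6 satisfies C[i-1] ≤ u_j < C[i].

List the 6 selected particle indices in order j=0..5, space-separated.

0 0 2 2 2 4

C = [2/11, 2/11, 8/11, 9/11, 1, 1]
j=0: u_0=1/180 ∈ [0, 2/11) → index 0
j=1: u_1=31/180 ∈ [0, 2/11) → index 0
j=2: u_2=61/180 ∈ [2/11, 8/11) → index 2
j=3: u_3=91/180 ∈ [2/11, 8/11) → index 2
j=4: u_4=121/180 ∈ [2/11, 8/11) → index 2
j=5: u_5=151/180 ∈ [9/11, 1) → index 4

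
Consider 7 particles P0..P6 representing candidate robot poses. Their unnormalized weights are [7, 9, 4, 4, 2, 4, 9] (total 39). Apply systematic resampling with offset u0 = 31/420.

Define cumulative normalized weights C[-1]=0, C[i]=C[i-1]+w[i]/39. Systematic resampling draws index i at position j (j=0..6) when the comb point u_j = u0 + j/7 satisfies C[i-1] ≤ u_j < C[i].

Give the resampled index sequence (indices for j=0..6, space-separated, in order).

0 1 1 2 4 6 6

C = [7/39, 16/39, 20/39, 8/13, 2/3, 10/13, 1]
j=0: u_0=31/420 ∈ [0, 7/39) → index 0
j=1: u_1=13/60 ∈ [7/39, 16/39) → index 1
j=2: u_2=151/420 ∈ [7/39, 16/39) → index 1
j=3: u_3=211/420 ∈ [16/39, 20/39) → index 2
j=4: u_4=271/420 ∈ [8/13, 2/3) → index 4
j=5: u_5=331/420 ∈ [10/13, 1) → index 6
j=6: u_6=391/420 ∈ [10/13, 1) → index 6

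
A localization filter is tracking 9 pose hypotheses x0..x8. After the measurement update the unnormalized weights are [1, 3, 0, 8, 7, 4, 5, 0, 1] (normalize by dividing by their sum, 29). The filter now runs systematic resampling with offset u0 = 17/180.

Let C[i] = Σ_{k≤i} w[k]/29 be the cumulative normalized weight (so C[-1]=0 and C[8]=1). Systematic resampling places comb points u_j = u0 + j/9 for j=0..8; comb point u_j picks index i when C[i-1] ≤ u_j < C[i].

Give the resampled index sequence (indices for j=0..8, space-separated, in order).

C = [1/29, 4/29, 4/29, 12/29, 19/29, 23/29, 28/29, 28/29, 1]
j=0: u_0=17/180 ∈ [1/29, 4/29) → index 1
j=1: u_1=37/180 ∈ [4/29, 12/29) → index 3
j=2: u_2=19/60 ∈ [4/29, 12/29) → index 3
j=3: u_3=77/180 ∈ [12/29, 19/29) → index 4
j=4: u_4=97/180 ∈ [12/29, 19/29) → index 4
j=5: u_5=13/20 ∈ [12/29, 19/29) → index 4
j=6: u_6=137/180 ∈ [19/29, 23/29) → index 5
j=7: u_7=157/180 ∈ [23/29, 28/29) → index 6
j=8: u_8=59/60 ∈ [28/29, 1) → index 8

1 3 3 4 4 4 5 6 8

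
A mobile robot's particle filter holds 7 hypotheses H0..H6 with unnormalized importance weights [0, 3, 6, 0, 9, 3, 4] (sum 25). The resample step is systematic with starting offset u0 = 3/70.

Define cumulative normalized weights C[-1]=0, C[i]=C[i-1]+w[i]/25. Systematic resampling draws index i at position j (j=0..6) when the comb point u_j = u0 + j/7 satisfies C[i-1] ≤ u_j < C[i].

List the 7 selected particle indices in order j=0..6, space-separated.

1 2 2 4 4 5 6

C = [0, 3/25, 9/25, 9/25, 18/25, 21/25, 1]
j=0: u_0=3/70 ∈ [0, 3/25) → index 1
j=1: u_1=13/70 ∈ [3/25, 9/25) → index 2
j=2: u_2=23/70 ∈ [3/25, 9/25) → index 2
j=3: u_3=33/70 ∈ [9/25, 18/25) → index 4
j=4: u_4=43/70 ∈ [9/25, 18/25) → index 4
j=5: u_5=53/70 ∈ [18/25, 21/25) → index 5
j=6: u_6=9/10 ∈ [21/25, 1) → index 6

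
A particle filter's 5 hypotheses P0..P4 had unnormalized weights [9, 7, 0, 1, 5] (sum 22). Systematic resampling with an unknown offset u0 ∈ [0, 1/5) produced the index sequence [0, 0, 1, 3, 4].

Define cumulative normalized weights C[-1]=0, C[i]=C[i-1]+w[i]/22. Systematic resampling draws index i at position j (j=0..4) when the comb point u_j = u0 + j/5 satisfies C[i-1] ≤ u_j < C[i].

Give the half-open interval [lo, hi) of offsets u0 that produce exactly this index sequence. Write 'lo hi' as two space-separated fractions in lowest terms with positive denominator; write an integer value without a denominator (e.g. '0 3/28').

7/55 19/110

C = [9/22, 8/11, 8/11, 17/22, 1]
j=0 picked index 0: u0 ∈ [0, 9/22)
j=1 picked index 0: u0 ∈ [-1/5, 23/110)
j=2 picked index 1: u0 ∈ [1/110, 18/55)
j=3 picked index 3: u0 ∈ [7/55, 19/110)
j=4 picked index 4: u0 ∈ [-3/110, 1/5)
intersection: [7/55, 19/110)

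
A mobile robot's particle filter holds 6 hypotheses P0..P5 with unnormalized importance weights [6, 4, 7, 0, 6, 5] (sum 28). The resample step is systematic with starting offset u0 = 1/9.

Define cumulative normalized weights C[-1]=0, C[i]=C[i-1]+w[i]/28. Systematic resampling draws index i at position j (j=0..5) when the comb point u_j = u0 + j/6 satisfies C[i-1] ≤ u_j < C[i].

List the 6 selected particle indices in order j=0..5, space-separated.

C = [3/14, 5/14, 17/28, 17/28, 23/28, 1]
j=0: u_0=1/9 ∈ [0, 3/14) → index 0
j=1: u_1=5/18 ∈ [3/14, 5/14) → index 1
j=2: u_2=4/9 ∈ [5/14, 17/28) → index 2
j=3: u_3=11/18 ∈ [17/28, 23/28) → index 4
j=4: u_4=7/9 ∈ [17/28, 23/28) → index 4
j=5: u_5=17/18 ∈ [23/28, 1) → index 5

0 1 2 4 4 5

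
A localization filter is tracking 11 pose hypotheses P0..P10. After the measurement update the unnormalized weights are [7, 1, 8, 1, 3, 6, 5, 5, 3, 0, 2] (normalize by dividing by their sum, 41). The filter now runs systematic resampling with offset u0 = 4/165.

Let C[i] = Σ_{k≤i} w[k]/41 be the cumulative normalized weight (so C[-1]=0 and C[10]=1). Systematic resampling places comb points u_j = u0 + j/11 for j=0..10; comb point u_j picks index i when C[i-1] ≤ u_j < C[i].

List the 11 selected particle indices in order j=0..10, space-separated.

0 0 2 2 2 4 5 6 6 7 8

C = [7/41, 8/41, 16/41, 17/41, 20/41, 26/41, 31/41, 36/41, 39/41, 39/41, 1]
j=0: u_0=4/165 ∈ [0, 7/41) → index 0
j=1: u_1=19/165 ∈ [0, 7/41) → index 0
j=2: u_2=34/165 ∈ [8/41, 16/41) → index 2
j=3: u_3=49/165 ∈ [8/41, 16/41) → index 2
j=4: u_4=64/165 ∈ [8/41, 16/41) → index 2
j=5: u_5=79/165 ∈ [17/41, 20/41) → index 4
j=6: u_6=94/165 ∈ [20/41, 26/41) → index 5
j=7: u_7=109/165 ∈ [26/41, 31/41) → index 6
j=8: u_8=124/165 ∈ [26/41, 31/41) → index 6
j=9: u_9=139/165 ∈ [31/41, 36/41) → index 7
j=10: u_10=14/15 ∈ [36/41, 39/41) → index 8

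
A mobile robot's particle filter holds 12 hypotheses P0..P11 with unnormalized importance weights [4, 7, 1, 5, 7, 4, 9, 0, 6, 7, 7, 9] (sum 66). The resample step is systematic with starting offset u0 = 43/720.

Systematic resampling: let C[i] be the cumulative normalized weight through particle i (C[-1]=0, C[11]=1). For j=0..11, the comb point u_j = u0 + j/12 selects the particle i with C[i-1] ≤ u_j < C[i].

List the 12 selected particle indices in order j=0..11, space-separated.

0 1 3 4 5 6 6 8 9 10 11 11

C = [2/33, 1/6, 2/11, 17/66, 4/11, 14/33, 37/66, 37/66, 43/66, 25/33, 19/22, 1]
j=0: u_0=43/720 ∈ [0, 2/33) → index 0
j=1: u_1=103/720 ∈ [2/33, 1/6) → index 1
j=2: u_2=163/720 ∈ [2/11, 17/66) → index 3
j=3: u_3=223/720 ∈ [17/66, 4/11) → index 4
j=4: u_4=283/720 ∈ [4/11, 14/33) → index 5
j=5: u_5=343/720 ∈ [14/33, 37/66) → index 6
j=6: u_6=403/720 ∈ [14/33, 37/66) → index 6
j=7: u_7=463/720 ∈ [37/66, 43/66) → index 8
j=8: u_8=523/720 ∈ [43/66, 25/33) → index 9
j=9: u_9=583/720 ∈ [25/33, 19/22) → index 10
j=10: u_10=643/720 ∈ [19/22, 1) → index 11
j=11: u_11=703/720 ∈ [19/22, 1) → index 11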